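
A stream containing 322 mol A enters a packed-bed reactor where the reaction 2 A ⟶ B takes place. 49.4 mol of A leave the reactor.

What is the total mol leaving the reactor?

For A: n = n₀ − 2ξ → 49.4 = 322 − 2ξ, giving ξ = 136.3 mol.
Outlet amounts (n = n₀ + ν ξ):
  A: 322 − 2(136.3) = 49.4
  B: 0 + 1(136.3) = 136.3
Total out = 49.4 + 136.3 = 185.7 mol.

186 mol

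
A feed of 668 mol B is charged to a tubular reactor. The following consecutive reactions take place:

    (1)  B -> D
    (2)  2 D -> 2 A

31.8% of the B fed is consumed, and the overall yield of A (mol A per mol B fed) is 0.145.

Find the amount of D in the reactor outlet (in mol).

Conversion of B: B consumed = 1ξ₁ = 0.318 × 668 → ξ₁ = 212.4 mol.
Yield of A: 2ξ₂ / 668 = 0.145 → ξ₂ = 48.43 mol.
Outlet amounts (n = n₀ + Σ ν·ξ):
  B: 668 − 1(212.4) = 455.6
  D: 0 + 1(212.4) − 2(48.43) = 115.6
  A: 0 + 2(48.43) = 96.86

116 mol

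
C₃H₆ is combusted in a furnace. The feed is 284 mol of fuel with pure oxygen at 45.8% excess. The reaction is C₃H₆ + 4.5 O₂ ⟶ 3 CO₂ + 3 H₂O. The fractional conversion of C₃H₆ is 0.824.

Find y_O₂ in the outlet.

0.358

Stoichiometric O₂ = 4.5 × 284 = 1278 mol; O₂ fed = 1278 × 1.458 = 1863 mol.
Fuel reacted = 0.824 × 284 → ξ = 234 mol.
Outlet (n = n₀ + ν ξ):
  C₃H₆: 284 − 1(234) = 49.98
  O₂: 1863 − 4.5(234) = 810.3
  CO₂: 0 + 3(234) = 702
  H₂O: 0 + 3(234) = 702
Total out = 2264 mol; y_O₂ = 810.3 / 2264 = 0.3578.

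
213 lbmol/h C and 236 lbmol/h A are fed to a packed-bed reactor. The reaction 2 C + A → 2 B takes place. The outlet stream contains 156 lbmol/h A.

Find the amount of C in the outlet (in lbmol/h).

53 lbmol/h

For A: n = n₀ − 1ξ → 156 = 236 − 1ξ, giving ξ = 80 lbmol/h.
Outlet amounts (n = n₀ + ν ξ):
  C: 213 − 2(80) = 53
  A: 236 − 1(80) = 156
  B: 0 + 2(80) = 160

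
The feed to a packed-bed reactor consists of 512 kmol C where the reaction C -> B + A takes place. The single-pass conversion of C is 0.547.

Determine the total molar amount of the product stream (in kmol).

C reacted = 0.547 × 512 = 280.1 kmol; ν_C = −1, so ξ = 280.1/1 = 280.1 kmol.
Outlet amounts (n = n₀ + ν ξ):
  C: 512 − 1(280.1) = 231.9
  B: 0 + 1(280.1) = 280.1
  A: 0 + 1(280.1) = 280.1
Total out = 231.9 + 280.1 + 280.1 = 792.1 kmol.

792 kmol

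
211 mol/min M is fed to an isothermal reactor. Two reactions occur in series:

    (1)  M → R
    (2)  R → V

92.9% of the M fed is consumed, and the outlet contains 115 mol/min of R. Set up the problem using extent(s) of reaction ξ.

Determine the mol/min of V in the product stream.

81 mol/min

Conversion of M: M consumed = 1ξ₁ = 0.929 × 211 → ξ₁ = 196 mol/min.
R balance: n_R = 0 + 1ξ₁ − 1ξ₂ = 115 → ξ₂ = (1·196 − 115)/1 = 81.02 mol/min.
Outlet amounts (n = n₀ + Σ ν·ξ):
  M: 211 − 1(196) = 14.98
  R: 0 + 1(196) − 1(81.02) = 115
  V: 0 + 1(81.02) = 81.02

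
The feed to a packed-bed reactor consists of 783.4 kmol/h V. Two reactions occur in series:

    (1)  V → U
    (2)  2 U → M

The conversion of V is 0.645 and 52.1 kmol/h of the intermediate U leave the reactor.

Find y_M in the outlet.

0.407

Conversion of V: V consumed = 1ξ₁ = 0.645 × 783.4 → ξ₁ = 505.3 kmol/h.
U balance: n_U = 0 + 1ξ₁ − 2ξ₂ = 52.1 → ξ₂ = (1·505.3 − 52.1)/2 = 226.6 kmol/h.
Outlet amounts (n = n₀ + Σ ν·ξ):
  V: 783.4 − 1(505.3) = 278.1
  U: 0 + 1(505.3) − 2(226.6) = 52.1
  M: 0 + 1(226.6) = 226.6
Total out = 556.8 kmol/h; y_M = 226.6 / 556.8 = 0.407.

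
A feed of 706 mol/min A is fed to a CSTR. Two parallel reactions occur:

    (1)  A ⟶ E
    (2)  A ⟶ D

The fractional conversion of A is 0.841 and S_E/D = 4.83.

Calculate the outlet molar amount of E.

Conversion of A: A consumed = 0.841 × 706 = 593.7 mol/min = 1ξ₁ + 1ξ₂.
Selectivity: 1ξ₁ / (1ξ₂) = 4.83 → ξ₁ = 4.83 ξ₂.
Substitute: (1·4.83 + 1) ξ₂ = 593.7 → ξ₂ = 101.8 mol/min, ξ₁ = 491.9 mol/min.
Outlet amounts (n = n₀ + Σ ν·ξ):
  A: 706 − 1(491.9) − 1(101.8) = 112.3
  E: 0 + 1(491.9) = 491.9
  D: 0 + 1(101.8) = 101.8

492 mol/min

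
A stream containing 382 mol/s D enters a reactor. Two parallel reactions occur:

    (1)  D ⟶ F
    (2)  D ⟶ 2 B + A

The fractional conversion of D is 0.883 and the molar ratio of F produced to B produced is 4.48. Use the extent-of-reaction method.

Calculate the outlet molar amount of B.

Conversion of D: D consumed = 0.883 × 382 = 337.3 mol/s = 1ξ₁ + 1ξ₂.
Selectivity: 1ξ₁ / (2ξ₂) = 4.48 → ξ₁ = 8.96 ξ₂.
Substitute: (1·8.96 + 1) ξ₂ = 337.3 → ξ₂ = 33.87 mol/s, ξ₁ = 303.4 mol/s.
Outlet amounts (n = n₀ + Σ ν·ξ):
  D: 382 − 1(303.4) − 1(33.87) = 44.69
  F: 0 + 1(303.4) = 303.4
  B: 0 + 2(33.87) = 67.73
  A: 0 + 1(33.87) = 33.87

67.7 mol/s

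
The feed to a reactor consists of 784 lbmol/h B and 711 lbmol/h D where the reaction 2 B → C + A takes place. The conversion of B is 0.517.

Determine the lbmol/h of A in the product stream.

203 lbmol/h

B reacted = 0.517 × 784 = 405.3 lbmol/h; ν_B = −2, so ξ = 405.3/2 = 202.7 lbmol/h.
Outlet amounts (n = n₀ + ν ξ):
  B: 784 − 2(202.7) = 378.7
  C: 0 + 1(202.7) = 202.7
  A: 0 + 1(202.7) = 202.7
  D: 711 (inert)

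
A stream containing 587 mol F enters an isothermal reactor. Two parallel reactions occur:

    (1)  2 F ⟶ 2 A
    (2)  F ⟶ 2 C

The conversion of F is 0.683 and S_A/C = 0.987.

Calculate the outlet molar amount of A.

Conversion of F: F consumed = 0.683 × 587 = 400.9 mol = 2ξ₁ + 1ξ₂.
Selectivity: 2ξ₁ / (2ξ₂) = 0.987 → ξ₁ = 0.987 ξ₂.
Substitute: (2·0.987 + 1) ξ₂ = 400.9 → ξ₂ = 134.8 mol, ξ₁ = 133.1 mol.
Outlet amounts (n = n₀ + Σ ν·ξ):
  F: 587 − 2(133.1) − 1(134.8) = 186.1
  A: 0 + 2(133.1) = 266.1
  C: 0 + 2(134.8) = 269.6

266 mol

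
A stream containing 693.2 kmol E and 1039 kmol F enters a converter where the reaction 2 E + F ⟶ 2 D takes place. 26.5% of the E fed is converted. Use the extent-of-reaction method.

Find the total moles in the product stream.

1640 kmol

E reacted = 0.265 × 693.2 = 183.7 kmol; ν_E = −2, so ξ = 183.7/2 = 91.85 kmol.
Outlet amounts (n = n₀ + ν ξ):
  E: 693.2 − 2(91.85) = 509.5
  F: 1039 − 1(91.85) = 947.2
  D: 0 + 2(91.85) = 183.7
Total out = 509.5 + 947.2 + 183.7 = 1640 kmol.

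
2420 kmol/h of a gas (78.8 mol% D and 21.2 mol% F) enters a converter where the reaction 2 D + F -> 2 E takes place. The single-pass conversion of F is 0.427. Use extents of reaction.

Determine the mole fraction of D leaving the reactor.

0.667

F reacted = 0.427 × 513 = 219.1 kmol/h; ν_F = −1, so ξ = 219.1/1 = 219.1 kmol/h.
Outlet amounts (n = n₀ + ν ξ):
  D: 1907 − 2(219.1) = 1469
  F: 513 − 1(219.1) = 294
  E: 0 + 2(219.1) = 438.1
Total out = 2201 kmol/h; y_D = 1469 / 2201 = 0.6674.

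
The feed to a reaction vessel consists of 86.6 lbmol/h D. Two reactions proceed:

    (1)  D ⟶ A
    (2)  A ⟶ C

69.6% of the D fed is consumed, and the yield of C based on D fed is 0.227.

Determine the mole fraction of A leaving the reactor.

0.469

Conversion of D: D consumed = 1ξ₁ = 0.696 × 86.6 → ξ₁ = 60.27 lbmol/h.
Yield of C: 1ξ₂ / 86.6 = 0.227 → ξ₂ = 19.66 lbmol/h.
Outlet amounts (n = n₀ + Σ ν·ξ):
  D: 86.6 − 1(60.27) = 26.33
  A: 0 + 1(60.27) − 1(19.66) = 40.62
  C: 0 + 1(19.66) = 19.66
Total out = 86.6 lbmol/h; y_A = 40.62 / 86.6 = 0.469.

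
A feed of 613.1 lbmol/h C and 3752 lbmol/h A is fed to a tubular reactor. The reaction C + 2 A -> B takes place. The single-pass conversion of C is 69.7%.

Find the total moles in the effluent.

C reacted = 0.697 × 613.1 = 427.3 lbmol/h; ν_C = −1, so ξ = 427.3/1 = 427.3 lbmol/h.
Outlet amounts (n = n₀ + ν ξ):
  C: 613.1 − 1(427.3) = 185.8
  A: 3752 − 2(427.3) = 2897
  B: 0 + 1(427.3) = 427.3
Total out = 185.8 + 2897 + 427.3 = 3510 lbmol/h.

3510 lbmol/h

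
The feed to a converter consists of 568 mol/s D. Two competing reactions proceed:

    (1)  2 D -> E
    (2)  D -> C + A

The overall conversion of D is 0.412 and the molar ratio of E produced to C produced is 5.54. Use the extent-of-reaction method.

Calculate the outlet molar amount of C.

19.4 mol/s

Conversion of D: D consumed = 0.412 × 568 = 234 mol/s = 2ξ₁ + 1ξ₂.
Selectivity: 1ξ₁ / (1ξ₂) = 5.54 → ξ₁ = 5.54 ξ₂.
Substitute: (2·5.54 + 1) ξ₂ = 234 → ξ₂ = 19.37 mol/s, ξ₁ = 107.3 mol/s.
Outlet amounts (n = n₀ + Σ ν·ξ):
  D: 568 − 2(107.3) − 1(19.37) = 334
  E: 0 + 1(107.3) = 107.3
  C: 0 + 1(19.37) = 19.37
  A: 0 + 1(19.37) = 19.37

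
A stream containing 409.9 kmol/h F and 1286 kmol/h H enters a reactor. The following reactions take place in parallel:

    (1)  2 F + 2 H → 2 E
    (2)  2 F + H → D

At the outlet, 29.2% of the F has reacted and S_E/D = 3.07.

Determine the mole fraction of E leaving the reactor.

0.046

Conversion of F: F consumed = 0.292 × 409.9 = 119.7 kmol/h = 2ξ₁ + 2ξ₂.
Selectivity: 2ξ₁ / (1ξ₂) = 3.07 → ξ₁ = 1.535 ξ₂.
Substitute: (2·1.535 + 2) ξ₂ = 119.7 → ξ₂ = 23.61 kmol/h, ξ₁ = 36.24 kmol/h.
Outlet amounts (n = n₀ + Σ ν·ξ):
  F: 409.9 − 2(36.24) − 2(23.61) = 290.2
  H: 1286 − 2(36.24) − 1(23.61) = 1190
  E: 0 + 2(36.24) = 72.48
  D: 0 + 1(23.61) = 23.61
Total out = 1576 kmol/h; y_E = 72.48 / 1576 = 0.04598.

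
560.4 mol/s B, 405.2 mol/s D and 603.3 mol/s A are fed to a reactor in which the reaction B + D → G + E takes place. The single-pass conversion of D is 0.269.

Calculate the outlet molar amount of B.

D reacted = 0.269 × 405.2 = 109 mol/s; ν_D = −1, so ξ = 109/1 = 109 mol/s.
Outlet amounts (n = n₀ + ν ξ):
  B: 560.4 − 1(109) = 451.4
  D: 405.2 − 1(109) = 296.2
  G: 0 + 1(109) = 109
  E: 0 + 1(109) = 109
  A: 603.3 (inert)

451 mol/s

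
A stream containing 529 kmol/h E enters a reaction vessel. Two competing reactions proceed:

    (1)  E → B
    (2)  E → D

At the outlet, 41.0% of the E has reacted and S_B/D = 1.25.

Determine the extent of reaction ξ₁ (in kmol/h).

ξ₁ = 120 kmol/h

Conversion of E: E consumed = 0.41 × 529 = 216.9 kmol/h = 1ξ₁ + 1ξ₂.
Selectivity: 1ξ₁ / (1ξ₂) = 1.25 → ξ₁ = 1.25 ξ₂.
Substitute: (1·1.25 + 1) ξ₂ = 216.9 → ξ₂ = 96.4 kmol/h, ξ₁ = 120.5 kmol/h.
Outlet amounts (n = n₀ + Σ ν·ξ):
  E: 529 − 1(120.5) − 1(96.4) = 312.1
  B: 0 + 1(120.5) = 120.5
  D: 0 + 1(96.4) = 96.4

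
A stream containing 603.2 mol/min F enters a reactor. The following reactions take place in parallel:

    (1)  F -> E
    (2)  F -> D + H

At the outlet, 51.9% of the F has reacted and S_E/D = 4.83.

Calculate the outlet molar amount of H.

53.7 mol/min

Conversion of F: F consumed = 0.519 × 603.2 = 313.1 mol/min = 1ξ₁ + 1ξ₂.
Selectivity: 1ξ₁ / (1ξ₂) = 4.83 → ξ₁ = 4.83 ξ₂.
Substitute: (1·4.83 + 1) ξ₂ = 313.1 → ξ₂ = 53.7 mol/min, ξ₁ = 259.4 mol/min.
Outlet amounts (n = n₀ + Σ ν·ξ):
  F: 603.2 − 1(259.4) − 1(53.7) = 290.1
  E: 0 + 1(259.4) = 259.4
  D: 0 + 1(53.7) = 53.7
  H: 0 + 1(53.7) = 53.7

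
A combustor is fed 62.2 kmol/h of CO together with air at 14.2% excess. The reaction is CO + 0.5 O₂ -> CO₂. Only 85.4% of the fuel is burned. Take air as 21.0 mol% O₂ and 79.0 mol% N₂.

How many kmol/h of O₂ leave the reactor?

Stoichiometric O₂ = 0.5 × 62.2 = 31.1 kmol/h; O₂ fed = 31.1 × 1.142 = 35.52 kmol/h.
N₂ fed = 35.52 × 79/21 = 133.6 kmol/h.
Fuel reacted = 0.854 × 62.2 → ξ = 53.12 kmol/h.
Outlet (n = n₀ + ν ξ):
  CO: 62.2 − 1(53.12) = 9.081
  O₂: 35.52 − 0.5(53.12) = 8.957
  N₂: 133.6 (inert)
  CO₂: 0 + 1(53.12) = 53.12

8.96 kmol/h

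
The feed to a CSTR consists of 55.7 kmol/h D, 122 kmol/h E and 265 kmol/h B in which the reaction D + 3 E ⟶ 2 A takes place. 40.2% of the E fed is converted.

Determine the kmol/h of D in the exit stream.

E reacted = 0.402 × 122 = 49.04 kmol/h; ν_E = −3, so ξ = 49.04/3 = 16.35 kmol/h.
Outlet amounts (n = n₀ + ν ξ):
  D: 55.7 − 1(16.35) = 39.35
  E: 122 − 3(16.35) = 72.96
  A: 0 + 2(16.35) = 32.7
  B: 265 (inert)

39.4 kmol/h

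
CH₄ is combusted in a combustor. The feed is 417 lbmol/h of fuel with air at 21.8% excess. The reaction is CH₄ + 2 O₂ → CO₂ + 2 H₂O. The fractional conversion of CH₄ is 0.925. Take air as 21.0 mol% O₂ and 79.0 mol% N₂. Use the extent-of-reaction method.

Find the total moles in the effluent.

5250 lbmol/h

Stoichiometric O₂ = 2 × 417 = 834 lbmol/h; O₂ fed = 834 × 1.218 = 1016 lbmol/h.
N₂ fed = 1016 × 79/21 = 3821 lbmol/h.
Fuel reacted = 0.925 × 417 → ξ = 385.7 lbmol/h.
Outlet (n = n₀ + ν ξ):
  CH₄: 417 − 1(385.7) = 31.27
  O₂: 1016 − 2(385.7) = 244.4
  N₂: 3821 (inert)
  CO₂: 0 + 1(385.7) = 385.7
  H₂O: 0 + 2(385.7) = 771.5
Total out = 31.27 + 244.4 + 3821 + 385.7 + 771.5 = 5254 lbmol/h.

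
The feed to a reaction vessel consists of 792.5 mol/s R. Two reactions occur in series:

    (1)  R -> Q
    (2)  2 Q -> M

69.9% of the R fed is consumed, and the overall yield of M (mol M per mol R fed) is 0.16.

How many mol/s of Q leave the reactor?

Conversion of R: R consumed = 1ξ₁ = 0.699 × 792.5 → ξ₁ = 554 mol/s.
Yield of M: 1ξ₂ / 792.5 = 0.16 → ξ₂ = 126.8 mol/s.
Outlet amounts (n = n₀ + Σ ν·ξ):
  R: 792.5 − 1(554) = 238.5
  Q: 0 + 1(554) − 2(126.8) = 300.4
  M: 0 + 1(126.8) = 126.8

300 mol/s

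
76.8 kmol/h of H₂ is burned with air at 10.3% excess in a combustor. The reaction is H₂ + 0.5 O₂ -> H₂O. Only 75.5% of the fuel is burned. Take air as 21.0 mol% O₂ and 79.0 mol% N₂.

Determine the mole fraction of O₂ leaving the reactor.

Stoichiometric O₂ = 0.5 × 76.8 = 38.4 kmol/h; O₂ fed = 38.4 × 1.103 = 42.36 kmol/h.
N₂ fed = 42.36 × 79/21 = 159.3 kmol/h.
Fuel reacted = 0.755 × 76.8 → ξ = 57.98 kmol/h.
Outlet (n = n₀ + ν ξ):
  H₂: 76.8 − 1(57.98) = 18.82
  O₂: 42.36 − 0.5(57.98) = 13.36
  N₂: 159.3 (inert)
  H₂O: 0 + 1(57.98) = 57.98
Total out = 249.5 kmol/h; y_O₂ = 13.36 / 249.5 = 0.05356.

0.0536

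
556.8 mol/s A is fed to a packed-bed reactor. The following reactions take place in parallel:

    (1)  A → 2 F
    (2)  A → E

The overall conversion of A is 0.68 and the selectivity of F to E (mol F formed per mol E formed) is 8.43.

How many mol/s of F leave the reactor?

612 mol/s

Conversion of A: A consumed = 0.68 × 556.8 = 378.6 mol/s = 1ξ₁ + 1ξ₂.
Selectivity: 2ξ₁ / (1ξ₂) = 8.43 → ξ₁ = 4.215 ξ₂.
Substitute: (1·4.215 + 1) ξ₂ = 378.6 → ξ₂ = 72.6 mol/s, ξ₁ = 306 mol/s.
Outlet amounts (n = n₀ + Σ ν·ξ):
  A: 556.8 − 1(306) − 1(72.6) = 178.2
  F: 0 + 2(306) = 612
  E: 0 + 1(72.6) = 72.6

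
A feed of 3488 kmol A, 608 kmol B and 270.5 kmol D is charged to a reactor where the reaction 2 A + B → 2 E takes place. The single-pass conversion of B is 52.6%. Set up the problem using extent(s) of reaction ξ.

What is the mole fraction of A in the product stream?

0.704

B reacted = 0.526 × 608 = 319.8 kmol; ν_B = −1, so ξ = 319.8/1 = 319.8 kmol.
Outlet amounts (n = n₀ + ν ξ):
  A: 3488 − 2(319.8) = 2848
  B: 608 − 1(319.8) = 288.2
  E: 0 + 2(319.8) = 639.6
  D: 270.5 (inert)
Total out = 4047 kmol; y_A = 2848 / 4047 = 0.7039.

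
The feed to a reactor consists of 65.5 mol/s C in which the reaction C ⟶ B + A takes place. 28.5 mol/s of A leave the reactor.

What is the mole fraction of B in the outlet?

0.303

For A: n = n₀ + 1ξ → 28.5 = 0 + 1ξ, giving ξ = 28.5 mol/s.
Outlet amounts (n = n₀ + ν ξ):
  C: 65.5 − 1(28.5) = 37
  B: 0 + 1(28.5) = 28.5
  A: 0 + 1(28.5) = 28.5
Total out = 94 mol/s; y_B = 28.5 / 94 = 0.3032.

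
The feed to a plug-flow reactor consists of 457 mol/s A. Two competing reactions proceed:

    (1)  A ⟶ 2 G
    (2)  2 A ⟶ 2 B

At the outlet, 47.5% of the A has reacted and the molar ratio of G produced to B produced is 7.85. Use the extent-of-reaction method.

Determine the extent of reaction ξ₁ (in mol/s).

Conversion of A: A consumed = 0.475 × 457 = 217.1 mol/s = 1ξ₁ + 2ξ₂.
Selectivity: 2ξ₁ / (2ξ₂) = 7.85 → ξ₁ = 7.85 ξ₂.
Substitute: (1·7.85 + 2) ξ₂ = 217.1 → ξ₂ = 22.04 mol/s, ξ₁ = 173 mol/s.
Outlet amounts (n = n₀ + Σ ν·ξ):
  A: 457 − 1(173) − 2(22.04) = 239.9
  G: 0 + 2(173) = 346
  B: 0 + 2(22.04) = 44.08

ξ₁ = 173 mol/s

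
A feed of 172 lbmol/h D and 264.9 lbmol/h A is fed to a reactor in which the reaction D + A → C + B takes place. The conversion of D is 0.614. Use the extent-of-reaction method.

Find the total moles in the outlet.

437 lbmol/h

D reacted = 0.614 × 172 = 105.6 lbmol/h; ν_D = −1, so ξ = 105.6/1 = 105.6 lbmol/h.
Outlet amounts (n = n₀ + ν ξ):
  D: 172 − 1(105.6) = 66.39
  A: 264.9 − 1(105.6) = 159.3
  C: 0 + 1(105.6) = 105.6
  B: 0 + 1(105.6) = 105.6
Total out = 66.39 + 159.3 + 105.6 + 105.6 = 436.9 lbmol/h.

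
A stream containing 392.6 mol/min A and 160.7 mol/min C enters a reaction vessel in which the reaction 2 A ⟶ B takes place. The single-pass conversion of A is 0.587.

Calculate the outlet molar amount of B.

A reacted = 0.587 × 392.6 = 230.5 mol/min; ν_A = −2, so ξ = 230.5/2 = 115.2 mol/min.
Outlet amounts (n = n₀ + ν ξ):
  A: 392.6 − 2(115.2) = 162.1
  B: 0 + 1(115.2) = 115.2
  C: 160.7 (inert)

115 mol/min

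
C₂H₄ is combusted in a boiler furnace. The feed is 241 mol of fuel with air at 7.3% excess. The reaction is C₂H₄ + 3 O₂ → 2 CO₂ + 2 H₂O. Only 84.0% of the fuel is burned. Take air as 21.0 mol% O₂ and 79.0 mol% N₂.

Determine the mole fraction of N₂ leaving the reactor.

Stoichiometric O₂ = 3 × 241 = 723 mol; O₂ fed = 723 × 1.073 = 775.8 mol.
N₂ fed = 775.8 × 79/21 = 2918 mol.
Fuel reacted = 0.84 × 241 → ξ = 202.4 mol.
Outlet (n = n₀ + ν ξ):
  C₂H₄: 241 − 1(202.4) = 38.56
  O₂: 775.8 − 3(202.4) = 168.5
  N₂: 2918 (inert)
  CO₂: 0 + 2(202.4) = 404.9
  H₂O: 0 + 2(202.4) = 404.9
Total out = 3935 mol; y_N₂ = 2918 / 3935 = 0.7416.

0.742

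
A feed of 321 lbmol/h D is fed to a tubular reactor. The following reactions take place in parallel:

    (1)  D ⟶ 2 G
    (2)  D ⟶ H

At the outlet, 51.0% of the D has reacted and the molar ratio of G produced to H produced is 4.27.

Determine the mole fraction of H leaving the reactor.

0.121

Conversion of D: D consumed = 0.51 × 321 = 163.7 lbmol/h = 1ξ₁ + 1ξ₂.
Selectivity: 2ξ₁ / (1ξ₂) = 4.27 → ξ₁ = 2.135 ξ₂.
Substitute: (1·2.135 + 1) ξ₂ = 163.7 → ξ₂ = 52.22 lbmol/h, ξ₁ = 111.5 lbmol/h.
Outlet amounts (n = n₀ + Σ ν·ξ):
  D: 321 − 1(111.5) − 1(52.22) = 157.3
  G: 0 + 2(111.5) = 223
  H: 0 + 1(52.22) = 52.22
Total out = 432.5 lbmol/h; y_H = 52.22 / 432.5 = 0.1207.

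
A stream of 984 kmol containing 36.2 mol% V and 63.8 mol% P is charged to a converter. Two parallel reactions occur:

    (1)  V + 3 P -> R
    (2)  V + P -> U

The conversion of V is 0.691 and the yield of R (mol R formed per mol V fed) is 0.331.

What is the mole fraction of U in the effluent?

0.255

Yield of R: 1ξ₁ / 356.2 = 0.331 → ξ₁ = 117.9 kmol.
Conversion of V: 1ξ₁ + 1ξ₂ = 0.691 × 356.2 = 246.1 → ξ₂ = 128.2 kmol.
Outlet amounts (n = n₀ + Σ ν·ξ):
  V: 356.2 − 1(117.9) − 1(128.2) = 110.1
  P: 627.8 − 3(117.9) − 1(128.2) = 145.8
  R: 0 + 1(117.9) = 117.9
  U: 0 + 1(128.2) = 128.2
Total out = 502.1 kmol; y_U = 128.2 / 502.1 = 0.2554.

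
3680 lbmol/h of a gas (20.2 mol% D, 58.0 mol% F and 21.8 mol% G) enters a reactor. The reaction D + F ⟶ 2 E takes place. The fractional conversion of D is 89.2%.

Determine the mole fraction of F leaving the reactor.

0.4

D reacted = 0.892 × 743.4 = 663.1 lbmol/h; ν_D = −1, so ξ = 663.1/1 = 663.1 lbmol/h.
Outlet amounts (n = n₀ + ν ξ):
  D: 743.4 − 1(663.1) = 80.28
  F: 2134 − 1(663.1) = 1471
  E: 0 + 2(663.1) = 1326
  G: 802.2 (inert)
Total out = 3680 lbmol/h; y_F = 1471 / 3680 = 0.3998.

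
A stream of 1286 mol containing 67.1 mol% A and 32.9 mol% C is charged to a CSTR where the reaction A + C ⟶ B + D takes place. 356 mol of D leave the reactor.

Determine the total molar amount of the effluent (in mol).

1290 mol

For D: n = n₀ + 1ξ → 356 = 0 + 1ξ, giving ξ = 356 mol.
Outlet amounts (n = n₀ + ν ξ):
  A: 862.9 − 1(356) = 506.9
  C: 423.1 − 1(356) = 67.09
  B: 0 + 1(356) = 356
  D: 0 + 1(356) = 356
Total out = 506.9 + 67.09 + 356 + 356 = 1286 mol.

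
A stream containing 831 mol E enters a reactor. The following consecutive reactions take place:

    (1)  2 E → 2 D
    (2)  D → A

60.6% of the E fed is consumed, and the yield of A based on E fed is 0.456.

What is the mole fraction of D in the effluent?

Conversion of E: E consumed = 2ξ₁ = 0.606 × 831 → ξ₁ = 251.8 mol.
Yield of A: 1ξ₂ / 831 = 0.456 → ξ₂ = 378.9 mol.
Outlet amounts (n = n₀ + Σ ν·ξ):
  E: 831 − 2(251.8) = 327.4
  D: 0 + 2(251.8) − 1(378.9) = 124.6
  A: 0 + 1(378.9) = 378.9
Total out = 831 mol; y_D = 124.6 / 831 = 0.15.

0.15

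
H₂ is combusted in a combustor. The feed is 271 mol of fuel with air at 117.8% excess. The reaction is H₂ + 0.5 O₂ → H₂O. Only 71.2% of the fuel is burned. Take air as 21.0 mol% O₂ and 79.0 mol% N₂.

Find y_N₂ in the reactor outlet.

0.703

Stoichiometric O₂ = 0.5 × 271 = 135.5 mol; O₂ fed = 135.5 × 2.178 = 295.1 mol.
N₂ fed = 295.1 × 79/21 = 1110 mol.
Fuel reacted = 0.712 × 271 → ξ = 193 mol.
Outlet (n = n₀ + ν ξ):
  H₂: 271 − 1(193) = 78.05
  O₂: 295.1 − 0.5(193) = 198.6
  N₂: 1110 (inert)
  H₂O: 0 + 1(193) = 193
Total out = 1580 mol; y_N₂ = 1110 / 1580 = 0.7027.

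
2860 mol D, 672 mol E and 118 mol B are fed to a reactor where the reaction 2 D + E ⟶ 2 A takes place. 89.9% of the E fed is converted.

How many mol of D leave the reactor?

1650 mol

E reacted = 0.899 × 672 = 604.1 mol; ν_E = −1, so ξ = 604.1/1 = 604.1 mol.
Outlet amounts (n = n₀ + ν ξ):
  D: 2860 − 2(604.1) = 1652
  E: 672 − 1(604.1) = 67.87
  A: 0 + 2(604.1) = 1208
  B: 118 (inert)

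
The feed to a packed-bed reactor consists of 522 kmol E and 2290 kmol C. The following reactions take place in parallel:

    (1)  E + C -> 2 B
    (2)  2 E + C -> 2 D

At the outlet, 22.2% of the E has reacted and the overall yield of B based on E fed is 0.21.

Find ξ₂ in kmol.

ξ₂ = 30.5 kmol

Yield of B: 2ξ₁ / 522 = 0.21 → ξ₁ = 54.81 kmol.
Conversion of E: 1ξ₁ + 2ξ₂ = 0.222 × 522 = 115.9 → ξ₂ = 30.54 kmol.
Outlet amounts (n = n₀ + Σ ν·ξ):
  E: 522 − 1(54.81) − 2(30.54) = 406.1
  C: 2290 − 1(54.81) − 1(30.54) = 2205
  B: 0 + 2(54.81) = 109.6
  D: 0 + 2(30.54) = 61.07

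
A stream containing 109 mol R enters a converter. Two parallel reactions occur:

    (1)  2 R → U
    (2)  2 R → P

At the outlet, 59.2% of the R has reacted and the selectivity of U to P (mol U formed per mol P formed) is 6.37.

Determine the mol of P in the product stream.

4.38 mol

Conversion of R: R consumed = 0.592 × 109 = 64.53 mol = 2ξ₁ + 2ξ₂.
Selectivity: 1ξ₁ / (1ξ₂) = 6.37 → ξ₁ = 6.37 ξ₂.
Substitute: (2·6.37 + 2) ξ₂ = 64.53 → ξ₂ = 4.378 mol, ξ₁ = 27.89 mol.
Outlet amounts (n = n₀ + Σ ν·ξ):
  R: 109 − 2(27.89) − 2(4.378) = 44.47
  U: 0 + 1(27.89) = 27.89
  P: 0 + 1(4.378) = 4.378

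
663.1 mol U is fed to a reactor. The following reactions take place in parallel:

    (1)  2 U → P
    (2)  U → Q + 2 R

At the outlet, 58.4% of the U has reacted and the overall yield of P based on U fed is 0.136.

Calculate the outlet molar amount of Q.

Yield of P: 1ξ₁ / 663.1 = 0.136 → ξ₁ = 90.18 mol.
Conversion of U: 2ξ₁ + 1ξ₂ = 0.584 × 663.1 = 387.3 → ξ₂ = 206.9 mol.
Outlet amounts (n = n₀ + Σ ν·ξ):
  U: 663.1 − 2(90.18) − 1(206.9) = 275.8
  P: 0 + 1(90.18) = 90.18
  Q: 0 + 1(206.9) = 206.9
  R: 0 + 2(206.9) = 413.8

207 mol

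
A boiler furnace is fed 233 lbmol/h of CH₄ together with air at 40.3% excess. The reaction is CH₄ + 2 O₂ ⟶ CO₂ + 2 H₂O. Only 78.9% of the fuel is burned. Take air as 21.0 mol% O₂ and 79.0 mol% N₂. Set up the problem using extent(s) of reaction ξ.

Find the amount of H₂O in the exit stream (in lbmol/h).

Stoichiometric O₂ = 2 × 233 = 466 lbmol/h; O₂ fed = 466 × 1.403 = 653.8 lbmol/h.
N₂ fed = 653.8 × 79/21 = 2460 lbmol/h.
Fuel reacted = 0.789 × 233 → ξ = 183.8 lbmol/h.
Outlet (n = n₀ + ν ξ):
  CH₄: 233 − 1(183.8) = 49.16
  O₂: 653.8 − 2(183.8) = 286.1
  N₂: 2460 (inert)
  CO₂: 0 + 1(183.8) = 183.8
  H₂O: 0 + 2(183.8) = 367.7

368 lbmol/h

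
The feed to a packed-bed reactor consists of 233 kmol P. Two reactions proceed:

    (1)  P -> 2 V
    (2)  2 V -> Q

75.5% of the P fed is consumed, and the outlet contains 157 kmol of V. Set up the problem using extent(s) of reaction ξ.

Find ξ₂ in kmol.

Conversion of P: P consumed = 1ξ₁ = 0.755 × 233 → ξ₁ = 175.9 kmol.
V balance: n_V = 0 + 2ξ₁ − 2ξ₂ = 157 → ξ₂ = (2·175.9 − 157)/2 = 97.41 kmol.
Outlet amounts (n = n₀ + Σ ν·ξ):
  P: 233 − 1(175.9) = 57.09
  V: 0 + 2(175.9) − 2(97.41) = 157
  Q: 0 + 1(97.41) = 97.41

ξ₂ = 97.4 kmol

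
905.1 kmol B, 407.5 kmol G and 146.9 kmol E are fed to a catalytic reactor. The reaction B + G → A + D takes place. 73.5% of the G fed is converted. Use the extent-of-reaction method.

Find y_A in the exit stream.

G reacted = 0.735 × 407.5 = 299.5 kmol; ν_G = −1, so ξ = 299.5/1 = 299.5 kmol.
Outlet amounts (n = n₀ + ν ξ):
  B: 905.1 − 1(299.5) = 605.6
  G: 407.5 − 1(299.5) = 108
  A: 0 + 1(299.5) = 299.5
  D: 0 + 1(299.5) = 299.5
  E: 146.9 (inert)
Total out = 1460 kmol; y_A = 299.5 / 1460 = 0.2052.

0.205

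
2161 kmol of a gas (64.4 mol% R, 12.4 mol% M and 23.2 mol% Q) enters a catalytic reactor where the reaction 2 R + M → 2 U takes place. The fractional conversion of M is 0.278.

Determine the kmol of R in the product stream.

M reacted = 0.278 × 268 = 74.49 kmol; ν_M = −1, so ξ = 74.49/1 = 74.49 kmol.
Outlet amounts (n = n₀ + ν ξ):
  R: 1392 − 2(74.49) = 1243
  M: 268 − 1(74.49) = 193.5
  U: 0 + 2(74.49) = 149
  Q: 501.4 (inert)

1240 kmol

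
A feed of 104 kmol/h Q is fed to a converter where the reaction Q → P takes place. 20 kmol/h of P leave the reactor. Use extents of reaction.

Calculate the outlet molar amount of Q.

84 kmol/h

For P: n = n₀ + 1ξ → 20 = 0 + 1ξ, giving ξ = 20 kmol/h.
Outlet amounts (n = n₀ + ν ξ):
  Q: 104 − 1(20) = 84
  P: 0 + 1(20) = 20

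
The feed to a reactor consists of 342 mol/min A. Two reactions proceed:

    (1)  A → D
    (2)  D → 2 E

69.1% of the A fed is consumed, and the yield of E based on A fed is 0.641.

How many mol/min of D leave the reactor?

Conversion of A: A consumed = 1ξ₁ = 0.691 × 342 → ξ₁ = 236.3 mol/min.
Yield of E: 2ξ₂ / 342 = 0.641 → ξ₂ = 109.6 mol/min.
Outlet amounts (n = n₀ + Σ ν·ξ):
  A: 342 − 1(236.3) = 105.7
  D: 0 + 1(236.3) − 1(109.6) = 126.7
  E: 0 + 2(109.6) = 219.2

127 mol/min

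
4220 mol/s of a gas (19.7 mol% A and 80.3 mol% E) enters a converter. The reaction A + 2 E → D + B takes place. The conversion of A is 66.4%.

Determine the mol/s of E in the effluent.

2280 mol/s

A reacted = 0.664 × 831.3 = 552 mol/s; ν_A = −1, so ξ = 552/1 = 552 mol/s.
Outlet amounts (n = n₀ + ν ξ):
  A: 831.3 − 1(552) = 279.3
  E: 3389 − 2(552) = 2285
  D: 0 + 1(552) = 552
  B: 0 + 1(552) = 552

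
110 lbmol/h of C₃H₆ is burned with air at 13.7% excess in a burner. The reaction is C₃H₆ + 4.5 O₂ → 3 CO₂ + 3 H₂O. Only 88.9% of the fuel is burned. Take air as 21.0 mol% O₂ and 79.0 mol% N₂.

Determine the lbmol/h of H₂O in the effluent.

293 lbmol/h

Stoichiometric O₂ = 4.5 × 110 = 495 lbmol/h; O₂ fed = 495 × 1.137 = 562.8 lbmol/h.
N₂ fed = 562.8 × 79/21 = 2117 lbmol/h.
Fuel reacted = 0.889 × 110 → ξ = 97.79 lbmol/h.
Outlet (n = n₀ + ν ξ):
  C₃H₆: 110 − 1(97.79) = 12.21
  O₂: 562.8 − 4.5(97.79) = 122.8
  N₂: 2117 (inert)
  CO₂: 0 + 3(97.79) = 293.4
  H₂O: 0 + 3(97.79) = 293.4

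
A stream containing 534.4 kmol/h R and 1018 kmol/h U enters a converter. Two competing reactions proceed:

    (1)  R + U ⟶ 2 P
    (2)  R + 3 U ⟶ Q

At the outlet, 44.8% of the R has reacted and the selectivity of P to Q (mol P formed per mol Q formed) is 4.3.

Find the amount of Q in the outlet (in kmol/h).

Conversion of R: R consumed = 0.448 × 534.4 = 239.4 kmol/h = 1ξ₁ + 1ξ₂.
Selectivity: 2ξ₁ / (1ξ₂) = 4.3 → ξ₁ = 2.15 ξ₂.
Substitute: (1·2.15 + 1) ξ₂ = 239.4 → ξ₂ = 76 kmol/h, ξ₁ = 163.4 kmol/h.
Outlet amounts (n = n₀ + Σ ν·ξ):
  R: 534.4 − 1(163.4) − 1(76) = 295
  U: 1018 − 1(163.4) − 3(76) = 626.6
  P: 0 + 2(163.4) = 326.8
  Q: 0 + 1(76) = 76

76 kmol/h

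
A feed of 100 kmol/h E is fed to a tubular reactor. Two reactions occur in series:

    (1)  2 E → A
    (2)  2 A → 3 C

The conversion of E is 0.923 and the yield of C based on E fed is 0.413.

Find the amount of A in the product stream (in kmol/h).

Conversion of E: E consumed = 2ξ₁ = 0.923 × 100 → ξ₁ = 46.15 kmol/h.
Yield of C: 3ξ₂ / 100 = 0.413 → ξ₂ = 13.77 kmol/h.
Outlet amounts (n = n₀ + Σ ν·ξ):
  E: 100 − 2(46.15) = 7.7
  A: 0 + 1(46.15) − 2(13.77) = 18.62
  C: 0 + 3(13.77) = 41.3

18.6 kmol/h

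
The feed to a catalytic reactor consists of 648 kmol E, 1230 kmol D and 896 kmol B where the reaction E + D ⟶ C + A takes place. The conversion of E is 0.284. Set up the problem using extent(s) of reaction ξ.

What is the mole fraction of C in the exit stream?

0.0663

E reacted = 0.284 × 648 = 184 kmol; ν_E = −1, so ξ = 184/1 = 184 kmol.
Outlet amounts (n = n₀ + ν ξ):
  E: 648 − 1(184) = 464
  D: 1230 − 1(184) = 1046
  C: 0 + 1(184) = 184
  A: 0 + 1(184) = 184
  B: 896 (inert)
Total out = 2774 kmol; y_C = 184 / 2774 = 0.06634.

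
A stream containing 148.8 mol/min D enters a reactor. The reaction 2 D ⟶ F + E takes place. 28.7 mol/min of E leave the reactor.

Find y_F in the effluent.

0.193

For E: n = n₀ + 1ξ → 28.7 = 0 + 1ξ, giving ξ = 28.7 mol/min.
Outlet amounts (n = n₀ + ν ξ):
  D: 148.8 − 2(28.7) = 91.4
  F: 0 + 1(28.7) = 28.7
  E: 0 + 1(28.7) = 28.7
Total out = 148.8 mol/min; y_F = 28.7 / 148.8 = 0.1929.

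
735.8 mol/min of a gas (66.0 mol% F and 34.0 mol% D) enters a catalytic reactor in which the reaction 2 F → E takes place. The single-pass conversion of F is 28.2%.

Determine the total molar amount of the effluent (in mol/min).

667 mol/min

F reacted = 0.282 × 485.6 = 136.9 mol/min; ν_F = −2, so ξ = 136.9/2 = 68.47 mol/min.
Outlet amounts (n = n₀ + ν ξ):
  F: 485.6 − 2(68.47) = 348.7
  E: 0 + 1(68.47) = 68.47
  D: 250.2 (inert)
Total out = 348.7 + 68.47 + 250.2 = 667.3 mol/min.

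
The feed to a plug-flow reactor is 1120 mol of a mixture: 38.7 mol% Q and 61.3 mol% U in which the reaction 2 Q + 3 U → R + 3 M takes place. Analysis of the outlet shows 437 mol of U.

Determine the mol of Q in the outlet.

267 mol

For U: n = n₀ − 3ξ → 437 = 686.6 − 3ξ, giving ξ = 83.19 mol.
Outlet amounts (n = n₀ + ν ξ):
  Q: 433.4 − 2(83.19) = 267.1
  U: 686.6 − 3(83.19) = 437
  R: 0 + 1(83.19) = 83.19
  M: 0 + 3(83.19) = 249.6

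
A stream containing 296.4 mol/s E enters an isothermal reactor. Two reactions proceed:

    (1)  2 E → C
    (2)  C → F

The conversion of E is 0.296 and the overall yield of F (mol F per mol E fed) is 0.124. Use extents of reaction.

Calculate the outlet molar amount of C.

Conversion of E: E consumed = 2ξ₁ = 0.296 × 296.4 → ξ₁ = 43.87 mol/s.
Yield of F: 1ξ₂ / 296.4 = 0.124 → ξ₂ = 36.75 mol/s.
Outlet amounts (n = n₀ + Σ ν·ξ):
  E: 296.4 − 2(43.87) = 208.7
  C: 0 + 1(43.87) − 1(36.75) = 7.114
  F: 0 + 1(36.75) = 36.75

7.11 mol/s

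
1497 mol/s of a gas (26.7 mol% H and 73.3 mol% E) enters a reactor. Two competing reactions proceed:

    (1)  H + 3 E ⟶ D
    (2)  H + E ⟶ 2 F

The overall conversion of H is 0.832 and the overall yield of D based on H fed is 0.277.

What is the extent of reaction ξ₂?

ξ₂ = 222 mol/s

Yield of D: 1ξ₁ / 399.7 = 0.277 → ξ₁ = 110.7 mol/s.
Conversion of H: 1ξ₁ + 1ξ₂ = 0.832 × 399.7 = 332.5 → ξ₂ = 221.8 mol/s.
Outlet amounts (n = n₀ + Σ ν·ξ):
  H: 399.7 − 1(110.7) − 1(221.8) = 67.15
  E: 1097 − 3(110.7) − 1(221.8) = 543.3
  D: 0 + 1(110.7) = 110.7
  F: 0 + 2(221.8) = 443.7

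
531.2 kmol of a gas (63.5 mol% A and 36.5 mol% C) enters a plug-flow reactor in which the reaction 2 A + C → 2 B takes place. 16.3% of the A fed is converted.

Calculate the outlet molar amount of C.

A reacted = 0.163 × 337.3 = 54.98 kmol; ν_A = −2, so ξ = 54.98/2 = 27.49 kmol.
Outlet amounts (n = n₀ + ν ξ):
  A: 337.3 − 2(27.49) = 282.3
  C: 193.9 − 1(27.49) = 166.4
  B: 0 + 2(27.49) = 54.98

166 kmol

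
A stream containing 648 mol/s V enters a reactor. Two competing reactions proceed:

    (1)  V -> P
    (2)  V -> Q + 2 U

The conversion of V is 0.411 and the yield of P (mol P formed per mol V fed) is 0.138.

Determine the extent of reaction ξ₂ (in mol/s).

ξ₂ = 177 mol/s

Yield of P: 1ξ₁ / 648 = 0.138 → ξ₁ = 89.42 mol/s.
Conversion of V: 1ξ₁ + 1ξ₂ = 0.411 × 648 = 266.3 → ξ₂ = 176.9 mol/s.
Outlet amounts (n = n₀ + Σ ν·ξ):
  V: 648 − 1(89.42) − 1(176.9) = 381.7
  P: 0 + 1(89.42) = 89.42
  Q: 0 + 1(176.9) = 176.9
  U: 0 + 2(176.9) = 353.8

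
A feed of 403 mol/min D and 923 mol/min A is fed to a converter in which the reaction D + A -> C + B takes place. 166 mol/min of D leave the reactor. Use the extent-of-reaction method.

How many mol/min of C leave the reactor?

For D: n = n₀ − 1ξ → 166 = 403 − 1ξ, giving ξ = 237 mol/min.
Outlet amounts (n = n₀ + ν ξ):
  D: 403 − 1(237) = 166
  A: 923 − 1(237) = 686
  C: 0 + 1(237) = 237
  B: 0 + 1(237) = 237

237 mol/min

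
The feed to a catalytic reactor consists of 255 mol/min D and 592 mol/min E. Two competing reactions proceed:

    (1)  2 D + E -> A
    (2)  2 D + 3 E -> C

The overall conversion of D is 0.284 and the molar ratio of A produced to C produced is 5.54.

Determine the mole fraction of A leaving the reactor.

0.0402

Conversion of D: D consumed = 0.284 × 255 = 72.42 mol/min = 2ξ₁ + 2ξ₂.
Selectivity: 1ξ₁ / (1ξ₂) = 5.54 → ξ₁ = 5.54 ξ₂.
Substitute: (2·5.54 + 2) ξ₂ = 72.42 → ξ₂ = 5.537 mol/min, ξ₁ = 30.67 mol/min.
Outlet amounts (n = n₀ + Σ ν·ξ):
  D: 255 − 2(30.67) − 2(5.537) = 182.6
  E: 592 − 1(30.67) − 3(5.537) = 544.7
  A: 0 + 1(30.67) = 30.67
  C: 0 + 1(5.537) = 5.537
Total out = 763.5 mol/min; y_A = 30.67 / 763.5 = 0.04017.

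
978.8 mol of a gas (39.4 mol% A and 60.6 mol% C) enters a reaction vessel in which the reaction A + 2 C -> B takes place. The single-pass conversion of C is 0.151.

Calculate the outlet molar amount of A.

C reacted = 0.151 × 593.2 = 89.57 mol; ν_C = −2, so ξ = 89.57/2 = 44.78 mol.
Outlet amounts (n = n₀ + ν ξ):
  A: 385.6 − 1(44.78) = 340.9
  C: 593.2 − 2(44.78) = 503.6
  B: 0 + 1(44.78) = 44.78

341 mol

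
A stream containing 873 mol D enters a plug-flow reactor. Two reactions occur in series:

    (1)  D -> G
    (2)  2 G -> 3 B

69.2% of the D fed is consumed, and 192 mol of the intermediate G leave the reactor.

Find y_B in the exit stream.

Conversion of D: D consumed = 1ξ₁ = 0.692 × 873 → ξ₁ = 604.1 mol.
G balance: n_G = 0 + 1ξ₁ − 2ξ₂ = 192 → ξ₂ = (1·604.1 − 192)/2 = 206.1 mol.
Outlet amounts (n = n₀ + Σ ν·ξ):
  D: 873 − 1(604.1) = 268.9
  G: 0 + 1(604.1) − 2(206.1) = 192
  B: 0 + 3(206.1) = 618.2
Total out = 1079 mol; y_B = 618.2 / 1079 = 0.5729.

0.573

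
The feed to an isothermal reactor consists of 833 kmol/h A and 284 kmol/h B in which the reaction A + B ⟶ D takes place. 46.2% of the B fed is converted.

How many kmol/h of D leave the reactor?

131 kmol/h

B reacted = 0.462 × 284 = 131.2 kmol/h; ν_B = −1, so ξ = 131.2/1 = 131.2 kmol/h.
Outlet amounts (n = n₀ + ν ξ):
  A: 833 − 1(131.2) = 701.8
  B: 284 − 1(131.2) = 152.8
  D: 0 + 1(131.2) = 131.2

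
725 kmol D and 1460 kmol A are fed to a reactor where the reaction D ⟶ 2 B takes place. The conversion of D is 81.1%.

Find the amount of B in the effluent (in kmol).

1180 kmol

D reacted = 0.811 × 725 = 588 kmol; ν_D = −1, so ξ = 588/1 = 588 kmol.
Outlet amounts (n = n₀ + ν ξ):
  D: 725 − 1(588) = 137
  B: 0 + 2(588) = 1176
  A: 1460 (inert)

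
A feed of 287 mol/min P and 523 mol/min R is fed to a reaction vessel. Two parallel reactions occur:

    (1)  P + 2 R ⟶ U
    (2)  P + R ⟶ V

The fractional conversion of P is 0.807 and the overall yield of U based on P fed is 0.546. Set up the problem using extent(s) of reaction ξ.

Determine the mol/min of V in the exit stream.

74.9 mol/min

Yield of U: 1ξ₁ / 287 = 0.546 → ξ₁ = 156.7 mol/min.
Conversion of P: 1ξ₁ + 1ξ₂ = 0.807 × 287 = 231.6 → ξ₂ = 74.91 mol/min.
Outlet amounts (n = n₀ + Σ ν·ξ):
  P: 287 − 1(156.7) − 1(74.91) = 55.39
  R: 523 − 2(156.7) − 1(74.91) = 134.7
  U: 0 + 1(156.7) = 156.7
  V: 0 + 1(74.91) = 74.91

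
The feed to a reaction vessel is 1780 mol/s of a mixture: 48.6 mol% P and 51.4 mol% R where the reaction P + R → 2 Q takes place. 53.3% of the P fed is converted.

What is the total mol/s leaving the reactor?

P reacted = 0.533 × 865.1 = 461.1 mol/s; ν_P = −1, so ξ = 461.1/1 = 461.1 mol/s.
Outlet amounts (n = n₀ + ν ξ):
  P: 865.1 − 1(461.1) = 404
  R: 914.9 − 1(461.1) = 453.8
  Q: 0 + 2(461.1) = 922.2
Total out = 404 + 453.8 + 922.2 = 1780 mol/s.

1780 mol/s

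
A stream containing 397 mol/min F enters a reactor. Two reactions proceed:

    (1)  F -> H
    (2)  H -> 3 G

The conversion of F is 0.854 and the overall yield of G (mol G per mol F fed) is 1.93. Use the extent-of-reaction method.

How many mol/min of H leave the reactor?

83.6 mol/min

Conversion of F: F consumed = 1ξ₁ = 0.854 × 397 → ξ₁ = 339 mol/min.
Yield of G: 3ξ₂ / 397 = 1.93 → ξ₂ = 255.4 mol/min.
Outlet amounts (n = n₀ + Σ ν·ξ):
  F: 397 − 1(339) = 57.96
  H: 0 + 1(339) − 1(255.4) = 83.63
  G: 0 + 3(255.4) = 766.2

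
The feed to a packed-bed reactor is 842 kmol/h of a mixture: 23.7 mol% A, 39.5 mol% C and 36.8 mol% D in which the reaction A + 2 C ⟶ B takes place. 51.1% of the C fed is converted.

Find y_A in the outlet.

0.17

C reacted = 0.511 × 332.6 = 170 kmol/h; ν_C = −2, so ξ = 170/2 = 84.98 kmol/h.
Outlet amounts (n = n₀ + ν ξ):
  A: 199.6 − 1(84.98) = 114.6
  C: 332.6 − 2(84.98) = 162.6
  B: 0 + 1(84.98) = 84.98
  D: 309.9 (inert)
Total out = 672 kmol/h; y_A = 114.6 / 672 = 0.1705.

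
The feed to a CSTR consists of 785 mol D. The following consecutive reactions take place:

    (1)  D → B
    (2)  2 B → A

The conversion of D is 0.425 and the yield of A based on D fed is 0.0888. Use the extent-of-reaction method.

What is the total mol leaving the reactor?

Conversion of D: D consumed = 1ξ₁ = 0.425 × 785 → ξ₁ = 333.6 mol.
Yield of A: 1ξ₂ / 785 = 0.0888 → ξ₂ = 69.71 mol.
Outlet amounts (n = n₀ + Σ ν·ξ):
  D: 785 − 1(333.6) = 451.4
  B: 0 + 1(333.6) − 2(69.71) = 194.2
  A: 0 + 1(69.71) = 69.71
Total out = 451.4 + 194.2 + 69.71 = 715.3 mol.

715 mol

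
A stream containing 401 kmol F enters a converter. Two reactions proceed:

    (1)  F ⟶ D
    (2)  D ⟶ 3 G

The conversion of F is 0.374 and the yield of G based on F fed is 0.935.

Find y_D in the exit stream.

0.0384

Conversion of F: F consumed = 1ξ₁ = 0.374 × 401 → ξ₁ = 150 kmol.
Yield of G: 3ξ₂ / 401 = 0.935 → ξ₂ = 125 kmol.
Outlet amounts (n = n₀ + Σ ν·ξ):
  F: 401 − 1(150) = 251
  D: 0 + 1(150) − 1(125) = 25
  G: 0 + 3(125) = 374.9
Total out = 651 kmol; y_D = 25 / 651 = 0.0384.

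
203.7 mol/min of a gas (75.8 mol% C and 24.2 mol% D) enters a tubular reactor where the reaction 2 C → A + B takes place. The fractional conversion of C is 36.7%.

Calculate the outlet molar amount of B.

C reacted = 0.367 × 154.4 = 56.67 mol/min; ν_C = −2, so ξ = 56.67/2 = 28.33 mol/min.
Outlet amounts (n = n₀ + ν ξ):
  C: 154.4 − 2(28.33) = 97.74
  A: 0 + 1(28.33) = 28.33
  B: 0 + 1(28.33) = 28.33
  D: 49.3 (inert)

28.3 mol/min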